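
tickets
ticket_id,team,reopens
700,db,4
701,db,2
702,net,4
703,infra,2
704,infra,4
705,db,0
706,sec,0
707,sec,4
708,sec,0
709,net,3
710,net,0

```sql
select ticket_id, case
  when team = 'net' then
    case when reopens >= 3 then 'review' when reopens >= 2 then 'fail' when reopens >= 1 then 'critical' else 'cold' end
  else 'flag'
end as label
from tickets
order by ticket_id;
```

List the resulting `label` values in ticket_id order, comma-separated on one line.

flag, flag, review, flag, flag, flag, flag, flag, flag, review, cold

ticket_id=700: team='db' → outer ELSE → flag
ticket_id=701: team='db' → outer ELSE → flag
ticket_id=702: team='net' → inner[reopens >= 3] → review
ticket_id=703: team='infra' → outer ELSE → flag
ticket_id=704: team='infra' → outer ELSE → flag
ticket_id=705: team='db' → outer ELSE → flag
ticket_id=706: team='sec' → outer ELSE → flag
ticket_id=707: team='sec' → outer ELSE → flag
ticket_id=708: team='sec' → outer ELSE → flag
ticket_id=709: team='net' → inner[reopens >= 3] → review
ticket_id=710: team='net' → inner[ELSE] → cold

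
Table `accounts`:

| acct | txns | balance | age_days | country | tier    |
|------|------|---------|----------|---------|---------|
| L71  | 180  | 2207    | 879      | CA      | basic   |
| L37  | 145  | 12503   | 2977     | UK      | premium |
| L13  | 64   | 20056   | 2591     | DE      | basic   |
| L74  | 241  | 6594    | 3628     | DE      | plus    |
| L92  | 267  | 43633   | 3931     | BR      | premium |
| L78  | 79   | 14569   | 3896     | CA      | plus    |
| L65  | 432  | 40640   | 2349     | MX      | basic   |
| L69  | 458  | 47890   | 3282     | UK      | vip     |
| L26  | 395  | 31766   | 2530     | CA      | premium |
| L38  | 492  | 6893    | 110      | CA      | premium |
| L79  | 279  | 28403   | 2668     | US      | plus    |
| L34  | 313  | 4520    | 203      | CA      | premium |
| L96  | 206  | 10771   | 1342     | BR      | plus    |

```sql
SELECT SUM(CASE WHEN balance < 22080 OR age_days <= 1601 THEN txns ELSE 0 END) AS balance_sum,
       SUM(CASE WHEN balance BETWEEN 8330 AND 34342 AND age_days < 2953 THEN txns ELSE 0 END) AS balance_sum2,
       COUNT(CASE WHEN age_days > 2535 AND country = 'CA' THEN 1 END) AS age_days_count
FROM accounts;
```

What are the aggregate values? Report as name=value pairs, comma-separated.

[balance_sum: balance < 22080 OR age_days <= 1601]
acct=L71: ✓ → 180
acct=L37: ✓ → 145
acct=L13: ✓ → 64
acct=L74: ✓ → 241
acct=L92: ✗
acct=L78: ✓ → 79
acct=L65: ✗
acct=L69: ✗
acct=L26: ✗
acct=L38: ✓ → 492
acct=L79: ✗
acct=L34: ✓ → 313
acct=L96: ✓ → 206
balance_sum = 180 + 145 + 64 + 241 + 79 + 492 + 313 + 206 = 1720
—
[balance_sum2: balance BETWEEN 8330 AND 34342 AND age_days < 2953]
acct=L71: ✗
acct=L37: ✗
acct=L13: ✓ → 64
acct=L74: ✗
acct=L92: ✗
acct=L78: ✗
acct=L65: ✗
acct=L69: ✗
acct=L26: ✓ → 395
acct=L38: ✗
acct=L79: ✓ → 279
acct=L34: ✗
acct=L96: ✓ → 206
balance_sum2 = 64 + 395 + 279 + 206 = 944
—
[age_days_count: age_days > 2535 AND country = 'CA']
acct=L71: ✗
acct=L37: ✗
acct=L13: ✗
acct=L74: ✗
acct=L92: ✗
acct=L78: ✓ → 1
acct=L65: ✗
acct=L69: ✗
acct=L26: ✗
acct=L38: ✗
acct=L79: ✗
acct=L34: ✗
acct=L96: ✗
age_days_count = COUNT(1) = 1

balance_sum=1720, balance_sum2=944, age_days_count=1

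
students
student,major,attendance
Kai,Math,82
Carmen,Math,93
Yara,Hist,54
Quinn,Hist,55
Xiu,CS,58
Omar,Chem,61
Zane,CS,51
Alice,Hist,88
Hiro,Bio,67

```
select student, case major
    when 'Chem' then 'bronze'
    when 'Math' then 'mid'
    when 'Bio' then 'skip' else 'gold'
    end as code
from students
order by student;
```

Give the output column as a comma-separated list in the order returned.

student=Alice: ELSE → gold
student=Carmen: major='Math' → mid
student=Hiro: major='Bio' → skip
student=Kai: major='Math' → mid
student=Omar: major='Chem' → bronze
student=Quinn: ELSE → gold
student=Xiu: ELSE → gold
student=Yara: ELSE → gold
student=Zane: ELSE → gold

gold, mid, skip, mid, bronze, gold, gold, gold, gold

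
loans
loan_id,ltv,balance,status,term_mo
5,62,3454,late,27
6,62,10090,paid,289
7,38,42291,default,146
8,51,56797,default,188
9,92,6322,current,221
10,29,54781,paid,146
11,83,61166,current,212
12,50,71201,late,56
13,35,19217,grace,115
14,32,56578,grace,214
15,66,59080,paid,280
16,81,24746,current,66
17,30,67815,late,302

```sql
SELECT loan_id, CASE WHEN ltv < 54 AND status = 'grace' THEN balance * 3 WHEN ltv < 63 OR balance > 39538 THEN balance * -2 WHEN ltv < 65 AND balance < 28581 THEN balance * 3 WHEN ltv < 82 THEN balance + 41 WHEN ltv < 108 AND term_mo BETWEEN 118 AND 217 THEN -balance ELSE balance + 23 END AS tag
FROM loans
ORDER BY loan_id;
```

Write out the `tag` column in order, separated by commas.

loan_id=5: ltv < 63 OR balance > 39538 → -6908
loan_id=6: ltv < 63 OR balance > 39538 → -20180
loan_id=7: ltv < 63 OR balance > 39538 → -84582
loan_id=8: ltv < 63 OR balance > 39538 → -113594
loan_id=9: ELSE → 6345
loan_id=10: ltv < 63 OR balance > 39538 → -109562
loan_id=11: ltv < 63 OR balance > 39538 → -122332
loan_id=12: ltv < 63 OR balance > 39538 → -142402
loan_id=13: ltv < 54 AND status = 'grace' → 57651
loan_id=14: ltv < 54 AND status = 'grace' → 169734
loan_id=15: ltv < 63 OR balance > 39538 → -118160
loan_id=16: ltv < 82 → 24787
loan_id=17: ltv < 63 OR balance > 39538 → -135630

-6908, -20180, -84582, -113594, 6345, -109562, -122332, -142402, 57651, 169734, -118160, 24787, -135630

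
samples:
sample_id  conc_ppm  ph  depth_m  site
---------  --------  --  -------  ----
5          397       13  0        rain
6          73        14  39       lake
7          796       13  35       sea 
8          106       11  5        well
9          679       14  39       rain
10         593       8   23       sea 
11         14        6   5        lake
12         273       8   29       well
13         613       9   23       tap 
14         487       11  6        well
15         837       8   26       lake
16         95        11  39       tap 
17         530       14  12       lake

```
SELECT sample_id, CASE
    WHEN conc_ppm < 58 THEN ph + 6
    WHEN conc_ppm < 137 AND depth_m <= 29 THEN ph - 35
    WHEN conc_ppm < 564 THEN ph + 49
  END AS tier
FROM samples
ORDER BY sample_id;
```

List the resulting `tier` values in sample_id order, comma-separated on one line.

62, 63, NULL, -24, NULL, NULL, 12, 57, NULL, 60, NULL, 60, 63

sample_id=5: conc_ppm < 564 → 62
sample_id=6: conc_ppm < 564 → 63
sample_id=7: (no match → NULL) → NULL
sample_id=8: conc_ppm < 137 AND depth_m <= 29 → -24
sample_id=9: (no match → NULL) → NULL
sample_id=10: (no match → NULL) → NULL
sample_id=11: conc_ppm < 58 → 12
sample_id=12: conc_ppm < 564 → 57
sample_id=13: (no match → NULL) → NULL
sample_id=14: conc_ppm < 564 → 60
sample_id=15: (no match → NULL) → NULL
sample_id=16: conc_ppm < 564 → 60
sample_id=17: conc_ppm < 564 → 63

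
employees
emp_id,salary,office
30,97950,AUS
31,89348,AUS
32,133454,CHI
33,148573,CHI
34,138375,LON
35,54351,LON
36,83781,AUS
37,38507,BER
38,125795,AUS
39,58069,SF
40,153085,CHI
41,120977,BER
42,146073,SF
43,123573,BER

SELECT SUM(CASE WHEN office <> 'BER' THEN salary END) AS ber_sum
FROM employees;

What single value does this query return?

1228854

emp_id=30: ✓ → 97950
emp_id=31: ✓ → 89348
emp_id=32: ✓ → 133454
emp_id=33: ✓ → 148573
emp_id=34: ✓ → 138375
emp_id=35: ✓ → 54351
emp_id=36: ✓ → 83781
emp_id=37: ✗
emp_id=38: ✓ → 125795
emp_id=39: ✓ → 58069
emp_id=40: ✓ → 153085
emp_id=41: ✗
emp_id=42: ✓ → 146073
emp_id=43: ✗
ber_sum = 97950 + 89348 + 133454 + 148573 + 138375 + 54351 + 83781 + 125795 + 58069 + 153085 + 146073 = 1228854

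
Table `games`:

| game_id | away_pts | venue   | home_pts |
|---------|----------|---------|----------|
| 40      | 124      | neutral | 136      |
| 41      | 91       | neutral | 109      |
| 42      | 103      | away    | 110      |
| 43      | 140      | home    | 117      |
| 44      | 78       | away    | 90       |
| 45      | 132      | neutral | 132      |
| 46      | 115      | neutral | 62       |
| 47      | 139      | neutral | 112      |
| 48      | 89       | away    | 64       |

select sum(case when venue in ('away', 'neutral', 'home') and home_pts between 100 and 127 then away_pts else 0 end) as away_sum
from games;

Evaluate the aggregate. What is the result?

game_id=40: ✗
game_id=41: ✓ → 91
game_id=42: ✓ → 103
game_id=43: ✓ → 140
game_id=44: ✗
game_id=45: ✗
game_id=46: ✗
game_id=47: ✓ → 139
game_id=48: ✗
away_sum = 91 + 103 + 140 + 139 = 473

473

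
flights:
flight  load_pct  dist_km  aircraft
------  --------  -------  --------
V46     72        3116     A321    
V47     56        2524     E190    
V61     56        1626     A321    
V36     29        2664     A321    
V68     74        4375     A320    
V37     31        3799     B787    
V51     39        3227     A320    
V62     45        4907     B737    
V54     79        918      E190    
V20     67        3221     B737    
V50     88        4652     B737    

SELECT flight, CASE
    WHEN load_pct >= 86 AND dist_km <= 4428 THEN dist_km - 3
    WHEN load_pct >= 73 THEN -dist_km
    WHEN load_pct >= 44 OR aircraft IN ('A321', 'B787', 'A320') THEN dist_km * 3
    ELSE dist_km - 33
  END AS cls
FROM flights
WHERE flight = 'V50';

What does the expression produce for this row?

flight = V50: load_pct=88, dist_km=4652, aircraft=B737.
load_pct >= 86 AND dist_km <= 4428 → false
load_pct >= 73 → true → -4652

-4652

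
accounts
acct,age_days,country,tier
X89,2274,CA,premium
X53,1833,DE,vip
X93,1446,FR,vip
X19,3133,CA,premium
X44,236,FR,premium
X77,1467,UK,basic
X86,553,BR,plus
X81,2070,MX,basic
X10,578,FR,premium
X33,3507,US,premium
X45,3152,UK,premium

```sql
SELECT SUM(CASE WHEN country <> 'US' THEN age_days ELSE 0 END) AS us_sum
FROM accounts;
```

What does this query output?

acct=X89: ✓ → 2274
acct=X53: ✓ → 1833
acct=X93: ✓ → 1446
acct=X19: ✓ → 3133
acct=X44: ✓ → 236
acct=X77: ✓ → 1467
acct=X86: ✓ → 553
acct=X81: ✓ → 2070
acct=X10: ✓ → 578
acct=X33: ✗
acct=X45: ✓ → 3152
us_sum = 2274 + 1833 + 1446 + 3133 + 236 + 1467 + 553 + 2070 + 578 + 3152 = 16742

16742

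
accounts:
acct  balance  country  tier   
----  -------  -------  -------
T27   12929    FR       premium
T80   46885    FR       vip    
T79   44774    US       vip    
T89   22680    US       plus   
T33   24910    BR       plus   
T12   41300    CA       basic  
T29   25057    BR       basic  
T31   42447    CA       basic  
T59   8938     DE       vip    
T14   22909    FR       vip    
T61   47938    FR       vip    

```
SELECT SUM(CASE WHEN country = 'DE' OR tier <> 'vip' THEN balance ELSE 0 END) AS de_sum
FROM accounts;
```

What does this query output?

acct=T27: ✓ → 12929
acct=T80: ✗
acct=T79: ✗
acct=T89: ✓ → 22680
acct=T33: ✓ → 24910
acct=T12: ✓ → 41300
acct=T29: ✓ → 25057
acct=T31: ✓ → 42447
acct=T59: ✓ → 8938
acct=T14: ✗
acct=T61: ✗
de_sum = 12929 + 22680 + 24910 + 41300 + 25057 + 42447 + 8938 = 178261

178261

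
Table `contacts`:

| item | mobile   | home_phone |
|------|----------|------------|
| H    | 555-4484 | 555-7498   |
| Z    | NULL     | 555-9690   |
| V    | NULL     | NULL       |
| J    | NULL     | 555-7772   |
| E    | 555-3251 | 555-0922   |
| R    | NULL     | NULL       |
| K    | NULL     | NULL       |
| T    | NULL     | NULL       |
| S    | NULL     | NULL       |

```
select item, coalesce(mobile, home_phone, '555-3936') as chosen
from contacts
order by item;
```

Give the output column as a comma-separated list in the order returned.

555-3251, 555-4484, 555-7772, 555-3936, 555-3936, 555-3936, 555-3936, 555-3936, 555-9690

item=E: mobile=555-3251 → 555-3251
item=H: mobile=555-4484 → 555-4484
item=J: mobile=NULL, home_phone=555-7772 → 555-7772
item=K: mobile=NULL, home_phone=NULL, → literal 555-3936 → 555-3936
item=R: mobile=NULL, home_phone=NULL, → literal 555-3936 → 555-3936
item=S: mobile=NULL, home_phone=NULL, → literal 555-3936 → 555-3936
item=T: mobile=NULL, home_phone=NULL, → literal 555-3936 → 555-3936
item=V: mobile=NULL, home_phone=NULL, → literal 555-3936 → 555-3936
item=Z: mobile=NULL, home_phone=555-9690 → 555-9690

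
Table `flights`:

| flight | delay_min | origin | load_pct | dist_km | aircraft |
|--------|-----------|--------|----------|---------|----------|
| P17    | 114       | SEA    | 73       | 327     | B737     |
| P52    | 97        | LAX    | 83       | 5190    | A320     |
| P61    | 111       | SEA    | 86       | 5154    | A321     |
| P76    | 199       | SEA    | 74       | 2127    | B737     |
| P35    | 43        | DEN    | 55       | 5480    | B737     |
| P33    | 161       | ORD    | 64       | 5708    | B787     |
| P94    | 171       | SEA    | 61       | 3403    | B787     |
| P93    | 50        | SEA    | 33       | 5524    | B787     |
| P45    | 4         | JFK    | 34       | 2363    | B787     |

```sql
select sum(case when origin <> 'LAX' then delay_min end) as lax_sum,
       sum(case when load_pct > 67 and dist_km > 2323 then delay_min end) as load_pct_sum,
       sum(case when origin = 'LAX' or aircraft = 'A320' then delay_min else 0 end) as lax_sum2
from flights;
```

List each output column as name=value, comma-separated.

lax_sum=853, load_pct_sum=208, lax_sum2=97

[lax_sum: origin <> 'LAX']
flight=P17: ✓ → 114
flight=P52: ✗
flight=P61: ✓ → 111
flight=P76: ✓ → 199
flight=P35: ✓ → 43
flight=P33: ✓ → 161
flight=P94: ✓ → 171
flight=P93: ✓ → 50
flight=P45: ✓ → 4
lax_sum = 114 + 111 + 199 + 43 + 161 + 171 + 50 + 4 = 853
—
[load_pct_sum: load_pct > 67 and dist_km > 2323]
flight=P17: ✗
flight=P52: ✓ → 97
flight=P61: ✓ → 111
flight=P76: ✗
flight=P35: ✗
flight=P33: ✗
flight=P94: ✗
flight=P93: ✗
flight=P45: ✗
load_pct_sum = 97 + 111 = 208
—
[lax_sum2: origin = 'LAX' or aircraft = 'A320']
flight=P17: ✗
flight=P52: ✓ → 97
flight=P61: ✗
flight=P76: ✗
flight=P35: ✗
flight=P33: ✗
flight=P94: ✗
flight=P93: ✗
flight=P45: ✗
lax_sum2 = 97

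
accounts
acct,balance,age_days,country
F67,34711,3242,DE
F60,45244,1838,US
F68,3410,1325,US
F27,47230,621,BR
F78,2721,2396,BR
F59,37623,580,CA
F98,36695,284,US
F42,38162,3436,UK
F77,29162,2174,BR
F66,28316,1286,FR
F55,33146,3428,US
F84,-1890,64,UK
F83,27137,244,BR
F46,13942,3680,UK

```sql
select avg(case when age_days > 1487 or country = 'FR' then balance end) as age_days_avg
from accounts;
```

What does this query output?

28175.5

acct=F67: ✓ → 34711
acct=F60: ✓ → 45244
acct=F68: ✗
acct=F27: ✗
acct=F78: ✓ → 2721
acct=F59: ✗
acct=F98: ✗
acct=F42: ✓ → 38162
acct=F77: ✓ → 29162
acct=F66: ✓ → 28316
acct=F55: ✓ → 33146
acct=F84: ✗
acct=F83: ✗
acct=F46: ✓ → 13942
age_days_avg = (34711 + 45244 + 2721 + 38162 + 29162 + 28316 + 33146 + 13942) / 8 = 28175.5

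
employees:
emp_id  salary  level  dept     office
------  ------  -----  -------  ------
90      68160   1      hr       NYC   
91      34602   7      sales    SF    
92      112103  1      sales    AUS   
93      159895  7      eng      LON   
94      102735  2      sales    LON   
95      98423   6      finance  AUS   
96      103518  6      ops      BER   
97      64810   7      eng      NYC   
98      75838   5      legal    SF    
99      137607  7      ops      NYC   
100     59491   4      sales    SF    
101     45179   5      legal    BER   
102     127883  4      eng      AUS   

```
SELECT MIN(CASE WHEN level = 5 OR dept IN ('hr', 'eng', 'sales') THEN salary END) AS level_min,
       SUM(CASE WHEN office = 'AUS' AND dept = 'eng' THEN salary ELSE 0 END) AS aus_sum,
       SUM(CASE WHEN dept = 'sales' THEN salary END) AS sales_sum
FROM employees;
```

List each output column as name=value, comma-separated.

[level_min: level = 5 OR dept IN ('hr', 'eng', 'sales')]
emp_id=90: ✓ → 68160
emp_id=91: ✓ → 34602
emp_id=92: ✓ → 112103
emp_id=93: ✓ → 159895
emp_id=94: ✓ → 102735
emp_id=95: ✗
emp_id=96: ✗
emp_id=97: ✓ → 64810
emp_id=98: ✓ → 75838
emp_id=99: ✗
emp_id=100: ✓ → 59491
emp_id=101: ✓ → 45179
emp_id=102: ✓ → 127883
level_min = MIN(68160, 34602, 112103, 159895, 102735, 64810, 75838, 59491, 45179, 127883) = 34602
—
[aus_sum: office = 'AUS' AND dept = 'eng']
emp_id=90: ✗
emp_id=91: ✗
emp_id=92: ✗
emp_id=93: ✗
emp_id=94: ✗
emp_id=95: ✗
emp_id=96: ✗
emp_id=97: ✗
emp_id=98: ✗
emp_id=99: ✗
emp_id=100: ✗
emp_id=101: ✗
emp_id=102: ✓ → 127883
aus_sum = 127883
—
[sales_sum: dept = 'sales']
emp_id=90: ✗
emp_id=91: ✓ → 34602
emp_id=92: ✓ → 112103
emp_id=93: ✗
emp_id=94: ✓ → 102735
emp_id=95: ✗
emp_id=96: ✗
emp_id=97: ✗
emp_id=98: ✗
emp_id=99: ✗
emp_id=100: ✓ → 59491
emp_id=101: ✗
emp_id=102: ✗
sales_sum = 34602 + 112103 + 102735 + 59491 = 308931

level_min=34602, aus_sum=127883, sales_sum=308931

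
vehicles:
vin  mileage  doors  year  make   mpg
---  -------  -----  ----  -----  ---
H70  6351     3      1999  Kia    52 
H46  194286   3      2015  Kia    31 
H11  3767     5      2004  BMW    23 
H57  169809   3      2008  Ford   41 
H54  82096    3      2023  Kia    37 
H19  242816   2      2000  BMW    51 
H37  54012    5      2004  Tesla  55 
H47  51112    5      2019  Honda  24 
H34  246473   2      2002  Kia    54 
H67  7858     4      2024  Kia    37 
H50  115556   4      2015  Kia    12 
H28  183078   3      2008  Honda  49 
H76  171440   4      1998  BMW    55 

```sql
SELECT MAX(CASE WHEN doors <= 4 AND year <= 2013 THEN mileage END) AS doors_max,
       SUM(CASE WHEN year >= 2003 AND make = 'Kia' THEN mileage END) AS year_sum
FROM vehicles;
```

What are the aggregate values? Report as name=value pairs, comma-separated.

doors_max=246473, year_sum=399796

[doors_max: doors <= 4 AND year <= 2013]
vin=H70: ✓ → 6351
vin=H46: ✗
vin=H11: ✗
vin=H57: ✓ → 169809
vin=H54: ✗
vin=H19: ✓ → 242816
vin=H37: ✗
vin=H47: ✗
vin=H34: ✓ → 246473
vin=H67: ✗
vin=H50: ✗
vin=H28: ✓ → 183078
vin=H76: ✓ → 171440
doors_max = MAX(6351, 169809, 242816, 246473, 183078, 171440) = 246473
—
[year_sum: year >= 2003 AND make = 'Kia']
vin=H70: ✗
vin=H46: ✓ → 194286
vin=H11: ✗
vin=H57: ✗
vin=H54: ✓ → 82096
vin=H19: ✗
vin=H37: ✗
vin=H47: ✗
vin=H34: ✗
vin=H67: ✓ → 7858
vin=H50: ✓ → 115556
vin=H28: ✗
vin=H76: ✗
year_sum = 194286 + 82096 + 7858 + 115556 = 399796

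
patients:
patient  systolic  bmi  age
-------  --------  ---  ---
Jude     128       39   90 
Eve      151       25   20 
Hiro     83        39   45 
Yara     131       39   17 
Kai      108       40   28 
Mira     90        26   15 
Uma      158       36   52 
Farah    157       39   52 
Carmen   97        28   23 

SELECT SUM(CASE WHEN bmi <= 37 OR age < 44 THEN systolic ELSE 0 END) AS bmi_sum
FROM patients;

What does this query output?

patient=Jude: ✗
patient=Eve: ✓ → 151
patient=Hiro: ✗
patient=Yara: ✓ → 131
patient=Kai: ✓ → 108
patient=Mira: ✓ → 90
patient=Uma: ✓ → 158
patient=Farah: ✗
patient=Carmen: ✓ → 97
bmi_sum = 151 + 131 + 108 + 90 + 158 + 97 = 735

735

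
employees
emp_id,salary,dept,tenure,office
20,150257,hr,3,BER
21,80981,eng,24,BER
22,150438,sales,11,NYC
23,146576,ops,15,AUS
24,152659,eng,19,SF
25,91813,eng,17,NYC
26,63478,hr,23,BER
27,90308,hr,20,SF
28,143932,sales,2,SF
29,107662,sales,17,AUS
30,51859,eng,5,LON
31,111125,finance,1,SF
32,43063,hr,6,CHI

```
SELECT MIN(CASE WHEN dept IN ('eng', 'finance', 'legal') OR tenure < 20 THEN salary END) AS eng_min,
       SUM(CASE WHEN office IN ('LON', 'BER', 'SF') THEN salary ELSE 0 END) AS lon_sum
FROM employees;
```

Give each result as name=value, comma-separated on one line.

eng_min=43063, lon_sum=844599

[eng_min: dept IN ('eng', 'finance', 'legal') OR tenure < 20]
emp_id=20: ✓ → 150257
emp_id=21: ✓ → 80981
emp_id=22: ✓ → 150438
emp_id=23: ✓ → 146576
emp_id=24: ✓ → 152659
emp_id=25: ✓ → 91813
emp_id=26: ✗
emp_id=27: ✗
emp_id=28: ✓ → 143932
emp_id=29: ✓ → 107662
emp_id=30: ✓ → 51859
emp_id=31: ✓ → 111125
emp_id=32: ✓ → 43063
eng_min = MIN(150257, 80981, 150438, 146576, 152659, 91813, 143932, 107662, 51859, 111125, 43063) = 43063
—
[lon_sum: office IN ('LON', 'BER', 'SF')]
emp_id=20: ✓ → 150257
emp_id=21: ✓ → 80981
emp_id=22: ✗
emp_id=23: ✗
emp_id=24: ✓ → 152659
emp_id=25: ✗
emp_id=26: ✓ → 63478
emp_id=27: ✓ → 90308
emp_id=28: ✓ → 143932
emp_id=29: ✗
emp_id=30: ✓ → 51859
emp_id=31: ✓ → 111125
emp_id=32: ✗
lon_sum = 150257 + 80981 + 152659 + 63478 + 90308 + 143932 + 51859 + 111125 = 844599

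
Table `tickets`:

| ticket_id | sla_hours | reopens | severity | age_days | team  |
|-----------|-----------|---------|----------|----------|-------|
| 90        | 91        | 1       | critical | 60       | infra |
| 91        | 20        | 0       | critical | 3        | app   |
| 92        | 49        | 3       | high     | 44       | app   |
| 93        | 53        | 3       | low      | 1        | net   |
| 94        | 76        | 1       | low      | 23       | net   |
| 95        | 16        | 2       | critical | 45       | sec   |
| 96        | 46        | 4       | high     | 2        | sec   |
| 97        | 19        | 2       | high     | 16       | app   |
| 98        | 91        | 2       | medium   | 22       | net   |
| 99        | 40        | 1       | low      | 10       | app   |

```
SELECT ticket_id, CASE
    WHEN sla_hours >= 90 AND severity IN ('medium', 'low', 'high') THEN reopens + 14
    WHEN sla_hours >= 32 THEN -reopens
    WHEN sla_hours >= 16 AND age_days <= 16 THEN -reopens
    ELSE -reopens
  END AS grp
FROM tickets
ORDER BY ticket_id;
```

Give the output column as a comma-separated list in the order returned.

-1, 0, -3, -3, -1, -2, -4, -2, 16, -1

ticket_id=90: sla_hours >= 32 → -1
ticket_id=91: sla_hours >= 16 AND age_days <= 16 → 0
ticket_id=92: sla_hours >= 32 → -3
ticket_id=93: sla_hours >= 32 → -3
ticket_id=94: sla_hours >= 32 → -1
ticket_id=95: ELSE → -2
ticket_id=96: sla_hours >= 32 → -4
ticket_id=97: sla_hours >= 16 AND age_days <= 16 → -2
ticket_id=98: sla_hours >= 90 AND severity IN ('medium', 'low', 'high') → 16
ticket_id=99: sla_hours >= 32 → -1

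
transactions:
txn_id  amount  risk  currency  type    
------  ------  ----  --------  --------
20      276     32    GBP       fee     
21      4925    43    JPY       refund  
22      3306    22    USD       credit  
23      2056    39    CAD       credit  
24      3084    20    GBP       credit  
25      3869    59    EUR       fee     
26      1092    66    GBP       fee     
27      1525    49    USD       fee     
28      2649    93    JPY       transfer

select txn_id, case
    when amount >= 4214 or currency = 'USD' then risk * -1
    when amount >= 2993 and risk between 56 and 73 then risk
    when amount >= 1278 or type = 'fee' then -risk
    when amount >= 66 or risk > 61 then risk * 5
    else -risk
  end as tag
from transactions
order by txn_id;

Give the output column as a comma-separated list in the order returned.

txn_id=20: amount >= 1278 or type = 'fee' → -32
txn_id=21: amount >= 4214 or currency = 'USD' → -43
txn_id=22: amount >= 4214 or currency = 'USD' → -22
txn_id=23: amount >= 1278 or type = 'fee' → -39
txn_id=24: amount >= 1278 or type = 'fee' → -20
txn_id=25: amount >= 2993 and risk between 56 and 73 → 59
txn_id=26: amount >= 1278 or type = 'fee' → -66
txn_id=27: amount >= 4214 or currency = 'USD' → -49
txn_id=28: amount >= 1278 or type = 'fee' → -93

-32, -43, -22, -39, -20, 59, -66, -49, -93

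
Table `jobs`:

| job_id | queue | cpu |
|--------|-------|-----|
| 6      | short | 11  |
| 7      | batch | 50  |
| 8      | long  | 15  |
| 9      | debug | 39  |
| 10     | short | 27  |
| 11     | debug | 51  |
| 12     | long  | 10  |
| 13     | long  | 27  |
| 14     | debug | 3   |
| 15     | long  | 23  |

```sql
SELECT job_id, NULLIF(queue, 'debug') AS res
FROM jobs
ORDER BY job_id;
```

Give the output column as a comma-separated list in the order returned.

job_id=6: queue=short vs debug: differ → short
job_id=7: queue=batch vs debug: differ → batch
job_id=8: queue=long vs debug: differ → long
job_id=9: queue=debug vs debug: equal → NULL
job_id=10: queue=short vs debug: differ → short
job_id=11: queue=debug vs debug: equal → NULL
job_id=12: queue=long vs debug: differ → long
job_id=13: queue=long vs debug: differ → long
job_id=14: queue=debug vs debug: equal → NULL
job_id=15: queue=long vs debug: differ → long

short, batch, long, NULL, short, NULL, long, long, NULL, long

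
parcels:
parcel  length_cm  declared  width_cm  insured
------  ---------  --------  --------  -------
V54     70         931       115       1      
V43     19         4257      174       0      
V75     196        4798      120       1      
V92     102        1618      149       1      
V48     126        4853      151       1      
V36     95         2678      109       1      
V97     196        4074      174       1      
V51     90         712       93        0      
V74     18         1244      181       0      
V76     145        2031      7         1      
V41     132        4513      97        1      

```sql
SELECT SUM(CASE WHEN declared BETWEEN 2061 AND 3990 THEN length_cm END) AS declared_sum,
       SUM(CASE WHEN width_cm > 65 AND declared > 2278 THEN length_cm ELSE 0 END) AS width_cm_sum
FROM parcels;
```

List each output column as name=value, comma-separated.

declared_sum=95, width_cm_sum=764

[declared_sum: declared BETWEEN 2061 AND 3990]
parcel=V54: ✗
parcel=V43: ✗
parcel=V75: ✗
parcel=V92: ✗
parcel=V48: ✗
parcel=V36: ✓ → 95
parcel=V97: ✗
parcel=V51: ✗
parcel=V74: ✗
parcel=V76: ✗
parcel=V41: ✗
declared_sum = 95
—
[width_cm_sum: width_cm > 65 AND declared > 2278]
parcel=V54: ✗
parcel=V43: ✓ → 19
parcel=V75: ✓ → 196
parcel=V92: ✗
parcel=V48: ✓ → 126
parcel=V36: ✓ → 95
parcel=V97: ✓ → 196
parcel=V51: ✗
parcel=V74: ✗
parcel=V76: ✗
parcel=V41: ✓ → 132
width_cm_sum = 19 + 196 + 126 + 95 + 196 + 132 = 764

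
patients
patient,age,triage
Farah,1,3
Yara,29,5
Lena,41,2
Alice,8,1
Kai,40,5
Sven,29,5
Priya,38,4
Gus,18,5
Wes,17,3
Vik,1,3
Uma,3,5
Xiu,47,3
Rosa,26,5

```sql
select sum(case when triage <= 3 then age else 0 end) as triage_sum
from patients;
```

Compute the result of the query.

115

patient=Farah: ✓ → 1
patient=Yara: ✗
patient=Lena: ✓ → 41
patient=Alice: ✓ → 8
patient=Kai: ✗
patient=Sven: ✗
patient=Priya: ✗
patient=Gus: ✗
patient=Wes: ✓ → 17
patient=Vik: ✓ → 1
patient=Uma: ✗
patient=Xiu: ✓ → 47
patient=Rosa: ✗
triage_sum = 1 + 41 + 8 + 17 + 1 + 47 = 115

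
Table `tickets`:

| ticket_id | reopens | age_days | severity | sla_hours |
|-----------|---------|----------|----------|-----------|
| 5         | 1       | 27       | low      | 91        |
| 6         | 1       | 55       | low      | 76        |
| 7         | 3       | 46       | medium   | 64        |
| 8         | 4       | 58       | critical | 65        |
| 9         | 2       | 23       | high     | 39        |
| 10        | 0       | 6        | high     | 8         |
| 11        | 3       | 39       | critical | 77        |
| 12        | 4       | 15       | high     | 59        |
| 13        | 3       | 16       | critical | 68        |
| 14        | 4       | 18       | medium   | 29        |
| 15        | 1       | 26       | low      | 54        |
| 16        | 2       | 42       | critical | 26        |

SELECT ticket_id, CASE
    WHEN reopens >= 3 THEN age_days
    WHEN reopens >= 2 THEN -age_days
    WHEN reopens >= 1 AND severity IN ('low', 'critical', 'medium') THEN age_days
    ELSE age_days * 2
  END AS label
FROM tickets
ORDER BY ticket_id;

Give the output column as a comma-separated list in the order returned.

27, 55, 46, 58, -23, 12, 39, 15, 16, 18, 26, -42

ticket_id=5: reopens >= 1 AND severity IN ('low', 'critical', 'medium') → 27
ticket_id=6: reopens >= 1 AND severity IN ('low', 'critical', 'medium') → 55
ticket_id=7: reopens >= 3 → 46
ticket_id=8: reopens >= 3 → 58
ticket_id=9: reopens >= 2 → -23
ticket_id=10: ELSE → 12
ticket_id=11: reopens >= 3 → 39
ticket_id=12: reopens >= 3 → 15
ticket_id=13: reopens >= 3 → 16
ticket_id=14: reopens >= 3 → 18
ticket_id=15: reopens >= 1 AND severity IN ('low', 'critical', 'medium') → 26
ticket_id=16: reopens >= 2 → -42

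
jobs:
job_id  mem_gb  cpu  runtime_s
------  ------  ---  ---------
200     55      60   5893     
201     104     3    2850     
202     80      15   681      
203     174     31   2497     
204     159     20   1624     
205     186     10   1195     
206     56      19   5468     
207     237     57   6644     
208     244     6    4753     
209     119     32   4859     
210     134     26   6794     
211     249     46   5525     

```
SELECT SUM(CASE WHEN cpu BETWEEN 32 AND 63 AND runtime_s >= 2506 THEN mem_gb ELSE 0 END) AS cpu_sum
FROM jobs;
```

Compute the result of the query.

660

job_id=200: ✓ → 55
job_id=201: ✗
job_id=202: ✗
job_id=203: ✗
job_id=204: ✗
job_id=205: ✗
job_id=206: ✗
job_id=207: ✓ → 237
job_id=208: ✗
job_id=209: ✓ → 119
job_id=210: ✗
job_id=211: ✓ → 249
cpu_sum = 55 + 237 + 119 + 249 = 660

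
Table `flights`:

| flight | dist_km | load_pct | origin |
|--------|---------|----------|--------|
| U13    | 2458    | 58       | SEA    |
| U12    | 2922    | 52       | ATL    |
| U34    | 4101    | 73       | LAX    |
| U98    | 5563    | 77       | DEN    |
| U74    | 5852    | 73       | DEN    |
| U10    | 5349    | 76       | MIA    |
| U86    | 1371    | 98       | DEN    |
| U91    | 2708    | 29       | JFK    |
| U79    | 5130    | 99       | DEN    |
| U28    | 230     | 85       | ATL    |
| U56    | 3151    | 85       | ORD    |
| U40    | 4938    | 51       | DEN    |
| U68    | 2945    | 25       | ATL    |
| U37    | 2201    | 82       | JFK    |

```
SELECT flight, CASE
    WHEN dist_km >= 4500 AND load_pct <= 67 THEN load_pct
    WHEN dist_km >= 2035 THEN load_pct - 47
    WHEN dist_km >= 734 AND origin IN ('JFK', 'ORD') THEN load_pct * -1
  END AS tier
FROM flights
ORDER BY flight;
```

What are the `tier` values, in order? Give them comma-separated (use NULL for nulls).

29, 5, 11, NULL, 26, 35, 51, 38, -22, 26, 52, NULL, -18, 30

flight=U10: dist_km >= 2035 → 29
flight=U12: dist_km >= 2035 → 5
flight=U13: dist_km >= 2035 → 11
flight=U28: (no match → NULL) → NULL
flight=U34: dist_km >= 2035 → 26
flight=U37: dist_km >= 2035 → 35
flight=U40: dist_km >= 4500 AND load_pct <= 67 → 51
flight=U56: dist_km >= 2035 → 38
flight=U68: dist_km >= 2035 → -22
flight=U74: dist_km >= 2035 → 26
flight=U79: dist_km >= 2035 → 52
flight=U86: (no match → NULL) → NULL
flight=U91: dist_km >= 2035 → -18
flight=U98: dist_km >= 2035 → 30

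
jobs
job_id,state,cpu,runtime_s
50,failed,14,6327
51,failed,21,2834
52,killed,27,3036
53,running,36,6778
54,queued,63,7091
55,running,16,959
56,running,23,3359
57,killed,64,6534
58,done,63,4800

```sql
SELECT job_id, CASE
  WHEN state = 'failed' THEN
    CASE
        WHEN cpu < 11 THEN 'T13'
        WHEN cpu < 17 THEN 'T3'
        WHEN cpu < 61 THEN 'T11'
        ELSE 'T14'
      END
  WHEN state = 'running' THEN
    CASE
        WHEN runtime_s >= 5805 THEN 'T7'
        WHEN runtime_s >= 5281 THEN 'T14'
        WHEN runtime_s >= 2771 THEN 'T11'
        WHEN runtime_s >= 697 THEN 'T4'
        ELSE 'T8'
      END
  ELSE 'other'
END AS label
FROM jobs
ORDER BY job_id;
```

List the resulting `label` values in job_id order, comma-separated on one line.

T3, T11, other, T7, other, T4, T11, other, other

job_id=50: state='failed' → inner[cpu < 17] → T3
job_id=51: state='failed' → inner[cpu < 61] → T11
job_id=52: state='killed' → outer ELSE → other
job_id=53: state='running' → inner[runtime_s >= 5805] → T7
job_id=54: state='queued' → outer ELSE → other
job_id=55: state='running' → inner[runtime_s >= 697] → T4
job_id=56: state='running' → inner[runtime_s >= 2771] → T11
job_id=57: state='killed' → outer ELSE → other
job_id=58: state='done' → outer ELSE → other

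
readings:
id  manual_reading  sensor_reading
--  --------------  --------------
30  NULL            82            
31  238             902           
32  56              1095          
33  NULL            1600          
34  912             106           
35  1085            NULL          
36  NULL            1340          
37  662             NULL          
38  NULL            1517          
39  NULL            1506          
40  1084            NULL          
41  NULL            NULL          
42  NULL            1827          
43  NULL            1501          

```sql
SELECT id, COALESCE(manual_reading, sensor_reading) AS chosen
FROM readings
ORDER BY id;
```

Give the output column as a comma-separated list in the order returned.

id=30: manual_reading=NULL, sensor_reading=82 → 82
id=31: manual_reading=238 → 238
id=32: manual_reading=56 → 56
id=33: manual_reading=NULL, sensor_reading=1600 → 1600
id=34: manual_reading=912 → 912
id=35: manual_reading=1085 → 1085
id=36: manual_reading=NULL, sensor_reading=1340 → 1340
id=37: manual_reading=662 → 662
id=38: manual_reading=NULL, sensor_reading=1517 → 1517
id=39: manual_reading=NULL, sensor_reading=1506 → 1506
id=40: manual_reading=1084 → 1084
id=41: manual_reading=NULL, sensor_reading=NULL (all NULL) → NULL
id=42: manual_reading=NULL, sensor_reading=1827 → 1827
id=43: manual_reading=NULL, sensor_reading=1501 → 1501

82, 238, 56, 1600, 912, 1085, 1340, 662, 1517, 1506, 1084, NULL, 1827, 1501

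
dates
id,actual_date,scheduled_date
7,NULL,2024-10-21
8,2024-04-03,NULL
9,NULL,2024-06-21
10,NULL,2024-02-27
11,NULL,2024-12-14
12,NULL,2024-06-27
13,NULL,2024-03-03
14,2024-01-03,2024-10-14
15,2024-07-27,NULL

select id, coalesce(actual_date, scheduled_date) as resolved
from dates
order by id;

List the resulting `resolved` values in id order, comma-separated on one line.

2024-10-21, 2024-04-03, 2024-06-21, 2024-02-27, 2024-12-14, 2024-06-27, 2024-03-03, 2024-01-03, 2024-07-27

id=7: actual_date=NULL, scheduled_date=2024-10-21 → 2024-10-21
id=8: actual_date=2024-04-03 → 2024-04-03
id=9: actual_date=NULL, scheduled_date=2024-06-21 → 2024-06-21
id=10: actual_date=NULL, scheduled_date=2024-02-27 → 2024-02-27
id=11: actual_date=NULL, scheduled_date=2024-12-14 → 2024-12-14
id=12: actual_date=NULL, scheduled_date=2024-06-27 → 2024-06-27
id=13: actual_date=NULL, scheduled_date=2024-03-03 → 2024-03-03
id=14: actual_date=2024-01-03 → 2024-01-03
id=15: actual_date=2024-07-27 → 2024-07-27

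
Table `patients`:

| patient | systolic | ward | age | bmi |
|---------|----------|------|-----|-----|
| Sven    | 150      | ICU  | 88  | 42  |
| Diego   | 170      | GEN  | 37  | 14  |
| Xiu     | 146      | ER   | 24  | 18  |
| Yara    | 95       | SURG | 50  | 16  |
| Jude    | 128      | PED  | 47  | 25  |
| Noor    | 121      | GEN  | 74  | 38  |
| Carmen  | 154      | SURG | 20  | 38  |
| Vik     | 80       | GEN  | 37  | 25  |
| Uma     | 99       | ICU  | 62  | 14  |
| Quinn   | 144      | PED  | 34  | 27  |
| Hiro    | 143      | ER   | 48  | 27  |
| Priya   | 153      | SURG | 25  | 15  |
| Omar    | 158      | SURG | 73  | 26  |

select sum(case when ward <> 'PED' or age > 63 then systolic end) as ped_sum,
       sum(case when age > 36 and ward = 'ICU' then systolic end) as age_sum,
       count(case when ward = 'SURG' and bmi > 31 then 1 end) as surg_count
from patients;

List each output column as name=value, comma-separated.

[ped_sum: ward <> 'PED' or age > 63]
patient=Sven: ✓ → 150
patient=Diego: ✓ → 170
patient=Xiu: ✓ → 146
patient=Yara: ✓ → 95
patient=Jude: ✗
patient=Noor: ✓ → 121
patient=Carmen: ✓ → 154
patient=Vik: ✓ → 80
patient=Uma: ✓ → 99
patient=Quinn: ✗
patient=Hiro: ✓ → 143
patient=Priya: ✓ → 153
patient=Omar: ✓ → 158
ped_sum = 150 + 170 + 146 + 95 + 121 + 154 + 80 + 99 + 143 + 153 + 158 = 1469
—
[age_sum: age > 36 and ward = 'ICU']
patient=Sven: ✓ → 150
patient=Diego: ✗
patient=Xiu: ✗
patient=Yara: ✗
patient=Jude: ✗
patient=Noor: ✗
patient=Carmen: ✗
patient=Vik: ✗
patient=Uma: ✓ → 99
patient=Quinn: ✗
patient=Hiro: ✗
patient=Priya: ✗
patient=Omar: ✗
age_sum = 150 + 99 = 249
—
[surg_count: ward = 'SURG' and bmi > 31]
patient=Sven: ✗
patient=Diego: ✗
patient=Xiu: ✗
patient=Yara: ✗
patient=Jude: ✗
patient=Noor: ✗
patient=Carmen: ✓ → 1
patient=Vik: ✗
patient=Uma: ✗
patient=Quinn: ✗
patient=Hiro: ✗
patient=Priya: ✗
patient=Omar: ✗
surg_count = COUNT(1) = 1

ped_sum=1469, age_sum=249, surg_count=1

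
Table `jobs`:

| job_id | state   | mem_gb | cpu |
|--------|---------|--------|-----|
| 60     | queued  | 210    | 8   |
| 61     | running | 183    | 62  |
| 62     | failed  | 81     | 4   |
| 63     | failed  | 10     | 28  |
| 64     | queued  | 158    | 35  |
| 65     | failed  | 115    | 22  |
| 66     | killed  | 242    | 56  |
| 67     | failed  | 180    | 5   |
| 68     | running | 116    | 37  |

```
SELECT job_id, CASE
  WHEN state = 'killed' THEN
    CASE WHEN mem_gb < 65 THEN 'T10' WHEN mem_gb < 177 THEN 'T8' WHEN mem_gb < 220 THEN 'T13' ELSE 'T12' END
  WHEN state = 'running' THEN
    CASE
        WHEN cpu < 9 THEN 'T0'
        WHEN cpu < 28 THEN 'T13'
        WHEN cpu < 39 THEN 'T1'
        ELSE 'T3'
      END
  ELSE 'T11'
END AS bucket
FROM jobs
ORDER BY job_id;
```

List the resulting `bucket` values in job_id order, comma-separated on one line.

job_id=60: state='queued' → outer ELSE → T11
job_id=61: state='running' → inner[ELSE] → T3
job_id=62: state='failed' → outer ELSE → T11
job_id=63: state='failed' → outer ELSE → T11
job_id=64: state='queued' → outer ELSE → T11
job_id=65: state='failed' → outer ELSE → T11
job_id=66: state='killed' → inner[ELSE] → T12
job_id=67: state='failed' → outer ELSE → T11
job_id=68: state='running' → inner[cpu < 39] → T1

T11, T3, T11, T11, T11, T11, T12, T11, T1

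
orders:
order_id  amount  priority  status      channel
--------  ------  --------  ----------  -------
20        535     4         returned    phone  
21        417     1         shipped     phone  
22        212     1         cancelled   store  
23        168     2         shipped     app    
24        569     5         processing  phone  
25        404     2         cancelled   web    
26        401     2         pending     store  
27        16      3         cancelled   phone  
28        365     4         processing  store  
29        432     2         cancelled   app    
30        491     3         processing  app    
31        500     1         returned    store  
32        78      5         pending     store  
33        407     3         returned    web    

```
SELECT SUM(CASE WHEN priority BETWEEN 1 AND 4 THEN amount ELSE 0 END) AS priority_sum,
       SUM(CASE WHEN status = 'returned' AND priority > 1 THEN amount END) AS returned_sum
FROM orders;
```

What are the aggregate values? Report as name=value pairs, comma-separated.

priority_sum=4348, returned_sum=942

[priority_sum: priority BETWEEN 1 AND 4]
order_id=20: ✓ → 535
order_id=21: ✓ → 417
order_id=22: ✓ → 212
order_id=23: ✓ → 168
order_id=24: ✗
order_id=25: ✓ → 404
order_id=26: ✓ → 401
order_id=27: ✓ → 16
order_id=28: ✓ → 365
order_id=29: ✓ → 432
order_id=30: ✓ → 491
order_id=31: ✓ → 500
order_id=32: ✗
order_id=33: ✓ → 407
priority_sum = 535 + 417 + 212 + 168 + 404 + 401 + 16 + 365 + 432 + 491 + 500 + 407 = 4348
—
[returned_sum: status = 'returned' AND priority > 1]
order_id=20: ✓ → 535
order_id=21: ✗
order_id=22: ✗
order_id=23: ✗
order_id=24: ✗
order_id=25: ✗
order_id=26: ✗
order_id=27: ✗
order_id=28: ✗
order_id=29: ✗
order_id=30: ✗
order_id=31: ✗
order_id=32: ✗
order_id=33: ✓ → 407
returned_sum = 535 + 407 = 942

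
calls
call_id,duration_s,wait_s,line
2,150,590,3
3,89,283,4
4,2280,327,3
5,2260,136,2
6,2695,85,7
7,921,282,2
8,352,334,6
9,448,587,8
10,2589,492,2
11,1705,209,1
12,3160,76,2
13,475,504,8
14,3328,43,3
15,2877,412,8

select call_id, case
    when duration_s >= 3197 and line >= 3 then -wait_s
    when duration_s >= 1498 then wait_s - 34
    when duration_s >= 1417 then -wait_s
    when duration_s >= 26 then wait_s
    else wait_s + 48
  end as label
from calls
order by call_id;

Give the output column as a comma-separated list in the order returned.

call_id=2: duration_s >= 26 → 590
call_id=3: duration_s >= 26 → 283
call_id=4: duration_s >= 1498 → 293
call_id=5: duration_s >= 1498 → 102
call_id=6: duration_s >= 1498 → 51
call_id=7: duration_s >= 26 → 282
call_id=8: duration_s >= 26 → 334
call_id=9: duration_s >= 26 → 587
call_id=10: duration_s >= 1498 → 458
call_id=11: duration_s >= 1498 → 175
call_id=12: duration_s >= 1498 → 42
call_id=13: duration_s >= 26 → 504
call_id=14: duration_s >= 3197 and line >= 3 → -43
call_id=15: duration_s >= 1498 → 378

590, 283, 293, 102, 51, 282, 334, 587, 458, 175, 42, 504, -43, 378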